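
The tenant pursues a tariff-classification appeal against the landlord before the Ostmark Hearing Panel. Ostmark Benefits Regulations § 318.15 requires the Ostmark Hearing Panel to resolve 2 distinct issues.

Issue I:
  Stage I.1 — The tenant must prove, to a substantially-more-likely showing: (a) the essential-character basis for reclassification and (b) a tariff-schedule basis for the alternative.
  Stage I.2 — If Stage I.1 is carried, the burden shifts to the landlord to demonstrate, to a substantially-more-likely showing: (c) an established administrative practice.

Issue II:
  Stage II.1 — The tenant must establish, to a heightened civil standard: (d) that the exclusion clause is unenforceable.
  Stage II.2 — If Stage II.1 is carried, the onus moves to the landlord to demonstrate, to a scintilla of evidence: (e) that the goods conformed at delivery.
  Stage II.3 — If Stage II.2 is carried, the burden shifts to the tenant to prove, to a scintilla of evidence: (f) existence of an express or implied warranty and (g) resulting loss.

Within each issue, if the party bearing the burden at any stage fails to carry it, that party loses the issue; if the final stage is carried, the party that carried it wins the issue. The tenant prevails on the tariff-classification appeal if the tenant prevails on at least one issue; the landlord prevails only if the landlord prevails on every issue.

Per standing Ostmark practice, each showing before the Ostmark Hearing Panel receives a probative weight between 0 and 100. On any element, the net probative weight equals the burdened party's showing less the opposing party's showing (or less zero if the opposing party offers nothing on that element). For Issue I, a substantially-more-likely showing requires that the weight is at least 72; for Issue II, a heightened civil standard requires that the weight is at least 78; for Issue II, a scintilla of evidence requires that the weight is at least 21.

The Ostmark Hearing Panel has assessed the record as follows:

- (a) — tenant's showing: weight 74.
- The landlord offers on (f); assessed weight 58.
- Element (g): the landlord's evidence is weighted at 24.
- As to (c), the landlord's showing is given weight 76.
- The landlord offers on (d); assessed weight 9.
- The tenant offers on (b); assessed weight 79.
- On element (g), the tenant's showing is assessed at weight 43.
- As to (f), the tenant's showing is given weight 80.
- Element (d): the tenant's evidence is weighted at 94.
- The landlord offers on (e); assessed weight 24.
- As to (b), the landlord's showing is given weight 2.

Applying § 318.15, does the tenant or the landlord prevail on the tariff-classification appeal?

landlord

— Issue I —
Stage I.1 — burden on tenant; standard: a substantially-more-likely showing (weight is at least 72).
    (a): 74 ≥ 72 [met]
    (b): 79 − 2 = 77 ≥ 72 [met]
  All elements met. The burden passes to the landlord.
Stage I.2 — burden on landlord; standard: a substantially-more-likely showing (weight is at least 72).
    (c): 76 ≥ 72 [met]
  All elements met at the final stage.
Every stage carried; the landlord prevails on this issue.
— Issue II —
Stage II.1 (tenant, a heightened civil standard, weight is at least 78): (d) net 94−9=85 ≥ 78 — meets.
  Stage II.1 is satisfied; the onus moves to the landlord.
Stage II.2 (landlord, a scintilla of evidence, weight is at least 21): (e) 24 ≥ 21 — meets.
  Stage II.2 carried; the burden shifts to the tenant.
Stage II.3 (tenant, a scintilla of evidence, weight is at least 21): (f) net 80−58=22 ≥ 21 — meets; (g) net 43−24=19 < 21 — fails.
  Stage II.3 not carried; the tenant fails its burden.
So the landlord prevails on this issue.
Per-issue: Issue I → landlord; Issue II → landlord. The tenant must prevail on at least one issue; overall, the landlord prevails.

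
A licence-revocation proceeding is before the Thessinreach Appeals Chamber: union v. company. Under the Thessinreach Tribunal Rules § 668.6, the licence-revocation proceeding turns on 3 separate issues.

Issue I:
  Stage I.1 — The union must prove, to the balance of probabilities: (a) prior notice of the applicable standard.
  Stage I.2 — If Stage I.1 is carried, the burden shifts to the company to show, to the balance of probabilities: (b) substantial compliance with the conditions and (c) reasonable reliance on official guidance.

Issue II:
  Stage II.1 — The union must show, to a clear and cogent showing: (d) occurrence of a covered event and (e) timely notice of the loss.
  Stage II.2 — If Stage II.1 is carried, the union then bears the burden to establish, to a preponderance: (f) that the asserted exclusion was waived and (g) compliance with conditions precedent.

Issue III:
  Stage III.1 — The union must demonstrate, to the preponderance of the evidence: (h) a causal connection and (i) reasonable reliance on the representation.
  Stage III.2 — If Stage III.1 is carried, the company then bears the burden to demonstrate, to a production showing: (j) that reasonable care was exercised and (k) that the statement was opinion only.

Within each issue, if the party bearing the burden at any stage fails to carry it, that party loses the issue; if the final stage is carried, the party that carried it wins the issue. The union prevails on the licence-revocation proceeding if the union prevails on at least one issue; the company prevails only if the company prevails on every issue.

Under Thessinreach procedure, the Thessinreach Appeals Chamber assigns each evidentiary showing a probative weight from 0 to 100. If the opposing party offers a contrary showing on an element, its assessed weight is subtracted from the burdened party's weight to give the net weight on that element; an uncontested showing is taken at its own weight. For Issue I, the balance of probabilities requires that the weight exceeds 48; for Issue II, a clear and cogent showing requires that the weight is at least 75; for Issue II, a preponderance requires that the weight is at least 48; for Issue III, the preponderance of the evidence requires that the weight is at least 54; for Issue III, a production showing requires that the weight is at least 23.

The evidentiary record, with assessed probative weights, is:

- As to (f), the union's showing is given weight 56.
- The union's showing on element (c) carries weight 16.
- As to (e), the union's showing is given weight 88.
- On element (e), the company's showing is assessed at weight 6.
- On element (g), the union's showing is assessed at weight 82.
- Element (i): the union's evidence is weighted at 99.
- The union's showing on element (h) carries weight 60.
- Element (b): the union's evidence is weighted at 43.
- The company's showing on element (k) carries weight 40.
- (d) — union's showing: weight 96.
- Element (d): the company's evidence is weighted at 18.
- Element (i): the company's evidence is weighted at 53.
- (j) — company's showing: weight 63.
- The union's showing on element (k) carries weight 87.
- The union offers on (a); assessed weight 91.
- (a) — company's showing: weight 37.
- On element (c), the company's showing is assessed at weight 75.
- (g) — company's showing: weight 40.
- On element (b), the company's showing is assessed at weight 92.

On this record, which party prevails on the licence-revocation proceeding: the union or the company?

company

— Issue I —
Stage I.1 (union, the balance of probabilities, weight exceeds 48): (a) net 91−37=54 > 48 — meets.
  Stage I.1 carried; the burden shifts to the company.
Stage I.2 (company, the balance of probabilities, weight exceeds 48): (b) net 92−43=49 > 48 — meets; (c) net 75−16=59 > 48 — meets.
  The company carries the last stage.
All stages carried — the company prevails on this issue.
— Issue II —
At Stage II.1 the union must meet a clear and cogent showing (weight is at least 75): on (d) the weight is 96 less the opposing 18 gives net 78, which does reach 75, so (d) meets the standard; on (e) the weight is 88 less the opposing 6 gives net 82, ≥ 75, so (e) meets the standard.
  Stage II.1 carried; the burden remains with the union.
At Stage II.2 the union must meet a preponderance (weight is at least 48): on (f) the weight is 56, ≥ 48, so (f) meets the standard; on (g) the weight is 82 less the opposing 40 gives net 42, < 48, so (g) does not meet the standard.
  Not every element is met, so the union fails to carry Stage II.2.
So the company prevails on this issue.
— Issue III —
At Stage III.1 the union must meet the preponderance of the evidence (weight is at least 54): on (h) the weight is 60, ≥ 54, so (h) meets the standard; on (i) the weight is 99 less the opposing 53 gives net 46, which does not reach 54, so (i) does not meet the standard.
  The union does not carry Stage III.1.
The company prevails on this issue.
Per-issue: Issue I → company; Issue II → company; Issue III → company. The union must prevail on at least one issue; overall, the company prevails.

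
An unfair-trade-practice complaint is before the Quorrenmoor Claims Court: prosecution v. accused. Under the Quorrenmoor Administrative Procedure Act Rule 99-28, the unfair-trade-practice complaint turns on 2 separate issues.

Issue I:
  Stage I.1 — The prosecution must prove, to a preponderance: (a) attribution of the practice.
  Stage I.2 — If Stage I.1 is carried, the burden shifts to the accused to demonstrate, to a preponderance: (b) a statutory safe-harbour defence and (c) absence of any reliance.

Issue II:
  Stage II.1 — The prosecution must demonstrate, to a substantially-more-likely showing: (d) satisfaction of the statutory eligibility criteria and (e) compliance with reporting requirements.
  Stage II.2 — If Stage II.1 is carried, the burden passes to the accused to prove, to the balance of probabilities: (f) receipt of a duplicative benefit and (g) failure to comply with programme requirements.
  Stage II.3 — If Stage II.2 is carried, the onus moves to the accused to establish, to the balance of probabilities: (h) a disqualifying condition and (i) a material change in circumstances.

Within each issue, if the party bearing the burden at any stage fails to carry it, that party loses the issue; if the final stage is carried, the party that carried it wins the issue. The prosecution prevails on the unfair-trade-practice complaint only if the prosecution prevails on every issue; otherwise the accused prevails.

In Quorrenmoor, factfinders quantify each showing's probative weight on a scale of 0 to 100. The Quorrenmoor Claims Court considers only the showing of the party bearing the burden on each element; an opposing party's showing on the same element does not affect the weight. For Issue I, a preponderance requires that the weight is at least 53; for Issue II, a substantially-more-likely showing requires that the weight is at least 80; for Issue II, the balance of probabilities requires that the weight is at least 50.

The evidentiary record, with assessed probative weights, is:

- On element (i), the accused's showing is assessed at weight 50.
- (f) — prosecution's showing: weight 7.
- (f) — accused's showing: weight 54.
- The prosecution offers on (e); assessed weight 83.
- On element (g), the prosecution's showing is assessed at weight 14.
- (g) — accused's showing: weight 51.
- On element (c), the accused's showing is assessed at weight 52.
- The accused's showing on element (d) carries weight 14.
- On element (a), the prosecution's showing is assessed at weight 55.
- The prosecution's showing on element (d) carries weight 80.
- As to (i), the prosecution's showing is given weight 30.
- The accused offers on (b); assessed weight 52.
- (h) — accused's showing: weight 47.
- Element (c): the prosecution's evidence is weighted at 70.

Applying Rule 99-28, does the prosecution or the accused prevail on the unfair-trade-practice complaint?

prosecution

— Issue I —
Stage I.1 (prosecution, a preponderance, weight is at least 53): (a) 55 ≥ 53 — meets.
  All elements met. The burden passes to the accused.
Stage I.2 (accused, a preponderance, weight is at least 53): (b) 52 < 53 — fails; (c) 52 (prosecution's 70 disregarded) < 53 — fails.
  The accused does not carry Stage I.2.
The analysis ends at Stage I.2; the prosecution prevails on this issue.
— Issue II —
At Stage II.1 the prosecution must meet a substantially-more-likely showing (weight is at least 80): on (d) the weight is 80 (the accused's 14 is given no effect), ≥ 80, so (d) meets the standard; on (e) the weight is 83, which does reach 80, so (e) meets the standard.
  The prosecution carries Stage II.1; the accused now bears the burden.
At Stage II.2 the accused must meet the balance of probabilities (weight is at least 50): on (f) the weight is 54 (the prosecution's 7 is given no effect), which does reach 50, so (f) meets the standard; on (g) the weight is 51 (the prosecution's 14 is given no effect), which does reach 50, so (g) meets the standard.
  Stage II.2 carried; the burden remains with the accused.
At Stage II.3 the accused must meet the balance of probabilities (weight is at least 50): on (h) the weight is 47, which does not reach 50, so (h) does not meet the standard; on (i) the weight is 50 (the prosecution's 30 is given no effect), which does reach 50, so (i) meets the standard.
  The accused does not carry Stage II.3.
So the prosecution prevails on this issue.
Per-issue: Issue I → prosecution; Issue II → prosecution. The prosecution must prevail on every issue; overall, the prosecution prevails.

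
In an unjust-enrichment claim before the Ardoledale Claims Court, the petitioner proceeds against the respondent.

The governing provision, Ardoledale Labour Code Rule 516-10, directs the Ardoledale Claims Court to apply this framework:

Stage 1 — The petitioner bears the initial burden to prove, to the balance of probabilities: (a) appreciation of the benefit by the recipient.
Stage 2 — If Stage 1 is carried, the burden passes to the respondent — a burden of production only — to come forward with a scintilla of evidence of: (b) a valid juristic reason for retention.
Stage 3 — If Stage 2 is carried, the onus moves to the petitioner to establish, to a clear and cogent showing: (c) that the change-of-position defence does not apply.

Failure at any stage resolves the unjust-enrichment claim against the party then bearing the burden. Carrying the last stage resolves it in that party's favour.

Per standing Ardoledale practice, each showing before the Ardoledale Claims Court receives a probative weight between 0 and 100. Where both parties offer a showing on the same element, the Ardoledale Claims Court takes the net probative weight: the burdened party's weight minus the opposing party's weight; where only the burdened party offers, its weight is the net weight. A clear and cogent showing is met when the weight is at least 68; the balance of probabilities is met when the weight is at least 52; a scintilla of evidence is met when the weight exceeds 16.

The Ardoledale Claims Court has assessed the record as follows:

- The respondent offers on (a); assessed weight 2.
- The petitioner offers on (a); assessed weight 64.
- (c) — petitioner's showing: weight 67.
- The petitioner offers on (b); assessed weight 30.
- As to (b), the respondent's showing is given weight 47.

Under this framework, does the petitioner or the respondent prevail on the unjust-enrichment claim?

respondent

At Stage 1 the petitioner must meet the balance of probabilities (weight is at least 52): on (a) the weight is 64 less the opposing 2 gives net 62, which does reach 52, so (a) meets the standard.
  The petitioner carries Stage 1; the respondent now bears the burden.
At Stage 2 the respondent must meet a scintilla of evidence (weight exceeds 16): on (b) the weight is 47 less the opposing 30 gives net 17, which does exceed 16, so (b) meets the standard.
  All elements met. The burden passes to the petitioner.
At Stage 3 the petitioner must meet a clear and cogent showing (weight is at least 68): on (c) the weight is 67, < 68, so (c) does not meet the standard.
  Not every element is met, so the petitioner fails to carry Stage 3.
The respondent prevails.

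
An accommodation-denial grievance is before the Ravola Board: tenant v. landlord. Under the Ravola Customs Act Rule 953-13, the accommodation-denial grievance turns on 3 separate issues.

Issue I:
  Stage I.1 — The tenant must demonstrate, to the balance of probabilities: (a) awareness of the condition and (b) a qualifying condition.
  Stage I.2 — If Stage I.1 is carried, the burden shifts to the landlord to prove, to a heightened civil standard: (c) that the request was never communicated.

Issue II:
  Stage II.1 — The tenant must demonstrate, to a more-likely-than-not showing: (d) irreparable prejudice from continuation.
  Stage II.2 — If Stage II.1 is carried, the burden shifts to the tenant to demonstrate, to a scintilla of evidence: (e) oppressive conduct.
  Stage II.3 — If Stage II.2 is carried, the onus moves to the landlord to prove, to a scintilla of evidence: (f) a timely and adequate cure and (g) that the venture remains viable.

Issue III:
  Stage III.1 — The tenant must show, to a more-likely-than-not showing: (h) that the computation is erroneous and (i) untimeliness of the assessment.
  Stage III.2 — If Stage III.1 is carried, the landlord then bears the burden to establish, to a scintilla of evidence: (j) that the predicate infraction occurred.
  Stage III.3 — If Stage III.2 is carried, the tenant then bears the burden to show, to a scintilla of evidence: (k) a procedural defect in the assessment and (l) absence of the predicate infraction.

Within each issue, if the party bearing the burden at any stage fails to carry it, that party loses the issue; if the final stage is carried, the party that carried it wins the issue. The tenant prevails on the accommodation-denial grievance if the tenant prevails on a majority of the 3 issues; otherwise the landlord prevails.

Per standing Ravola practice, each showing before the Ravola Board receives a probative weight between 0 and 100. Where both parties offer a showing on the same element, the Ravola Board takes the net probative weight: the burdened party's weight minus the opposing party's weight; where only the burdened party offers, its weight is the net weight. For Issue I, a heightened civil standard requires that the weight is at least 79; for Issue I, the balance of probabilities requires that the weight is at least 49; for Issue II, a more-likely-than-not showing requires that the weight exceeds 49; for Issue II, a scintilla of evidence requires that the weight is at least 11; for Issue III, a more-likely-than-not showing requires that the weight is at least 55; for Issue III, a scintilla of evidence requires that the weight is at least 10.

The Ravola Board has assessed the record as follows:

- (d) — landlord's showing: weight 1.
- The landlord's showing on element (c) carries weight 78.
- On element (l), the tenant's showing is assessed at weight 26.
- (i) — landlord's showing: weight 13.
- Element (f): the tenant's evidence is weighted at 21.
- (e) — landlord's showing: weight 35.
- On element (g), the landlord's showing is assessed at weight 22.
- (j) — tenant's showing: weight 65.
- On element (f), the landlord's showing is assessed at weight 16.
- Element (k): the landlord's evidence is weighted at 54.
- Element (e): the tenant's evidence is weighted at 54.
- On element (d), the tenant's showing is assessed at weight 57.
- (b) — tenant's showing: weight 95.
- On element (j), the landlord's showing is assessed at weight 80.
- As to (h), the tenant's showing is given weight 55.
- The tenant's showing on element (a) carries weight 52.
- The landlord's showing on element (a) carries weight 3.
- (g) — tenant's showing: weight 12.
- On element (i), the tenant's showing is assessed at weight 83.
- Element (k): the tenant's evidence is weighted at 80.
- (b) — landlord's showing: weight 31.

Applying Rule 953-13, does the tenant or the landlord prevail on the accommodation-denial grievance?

— Issue I —
At Stage I.1 the tenant must meet the balance of probabilities (weight is at least 49): on (a) the weight is 52 less the opposing 3 gives net 49, ≥ 49, so (a) meets the standard; on (b) the weight is 95 less the opposing 31 gives net 64, ≥ 49, so (b) meets the standard.
  All elements met. The burden passes to the landlord.
At Stage I.2 the landlord must meet a heightened civil standard (weight is at least 79): on (c) the weight is 78, < 79, so (c) does not meet the standard.
  The landlord does not carry Stage I.2.
The analysis ends at Stage I.2; the tenant prevails on this issue.
— Issue II —
Stage II.1 — burden on tenant; standard: a more-likely-than-not showing (weight exceeds 49).
    (d): 57 − 1 = 56 > 49 [met]
  Stage II.1 carried; the burden remains with the tenant.
Stage II.2 — burden on tenant; standard: a scintilla of evidence (weight is at least 11).
    (e): 54 − 35 = 19 ≥ 11 [met]
  Stage II.2 is satisfied; the onus moves to the landlord.
Stage II.3 — burden on landlord; standard: a scintilla of evidence (weight is at least 11).
    (f): 16 − 21 = -5 < 11 [not met]
    (g): 22 − 12 = 10 < 11 [not met]
  The landlord does not carry Stage II.3.
So the tenant prevails on this issue.
— Issue III —
Stage III.1 (tenant, a more-likely-than-not showing, weight is at least 55): (h) 55 ≥ 55 — meets; (i) net 83−13=70 ≥ 55 — meets.
  Stage III.1 carried; the burden shifts to the landlord.
Stage III.2 (landlord, a scintilla of evidence, weight is at least 10): (j) net 80−65=15 ≥ 10 — meets.
  All elements met. The burden passes to the tenant.
Stage III.3 (tenant, a scintilla of evidence, weight is at least 10): (k) net 80−54=26 ≥ 10 — meets; (l) 26 ≥ 10 — meets.
  All elements met at the final stage.
Every stage carried; the tenant prevails on this issue.
Per-issue: Issue I → tenant; Issue II → tenant; Issue III → tenant. The tenant must prevail on a majority of issues; overall, the tenant prevails.

tenant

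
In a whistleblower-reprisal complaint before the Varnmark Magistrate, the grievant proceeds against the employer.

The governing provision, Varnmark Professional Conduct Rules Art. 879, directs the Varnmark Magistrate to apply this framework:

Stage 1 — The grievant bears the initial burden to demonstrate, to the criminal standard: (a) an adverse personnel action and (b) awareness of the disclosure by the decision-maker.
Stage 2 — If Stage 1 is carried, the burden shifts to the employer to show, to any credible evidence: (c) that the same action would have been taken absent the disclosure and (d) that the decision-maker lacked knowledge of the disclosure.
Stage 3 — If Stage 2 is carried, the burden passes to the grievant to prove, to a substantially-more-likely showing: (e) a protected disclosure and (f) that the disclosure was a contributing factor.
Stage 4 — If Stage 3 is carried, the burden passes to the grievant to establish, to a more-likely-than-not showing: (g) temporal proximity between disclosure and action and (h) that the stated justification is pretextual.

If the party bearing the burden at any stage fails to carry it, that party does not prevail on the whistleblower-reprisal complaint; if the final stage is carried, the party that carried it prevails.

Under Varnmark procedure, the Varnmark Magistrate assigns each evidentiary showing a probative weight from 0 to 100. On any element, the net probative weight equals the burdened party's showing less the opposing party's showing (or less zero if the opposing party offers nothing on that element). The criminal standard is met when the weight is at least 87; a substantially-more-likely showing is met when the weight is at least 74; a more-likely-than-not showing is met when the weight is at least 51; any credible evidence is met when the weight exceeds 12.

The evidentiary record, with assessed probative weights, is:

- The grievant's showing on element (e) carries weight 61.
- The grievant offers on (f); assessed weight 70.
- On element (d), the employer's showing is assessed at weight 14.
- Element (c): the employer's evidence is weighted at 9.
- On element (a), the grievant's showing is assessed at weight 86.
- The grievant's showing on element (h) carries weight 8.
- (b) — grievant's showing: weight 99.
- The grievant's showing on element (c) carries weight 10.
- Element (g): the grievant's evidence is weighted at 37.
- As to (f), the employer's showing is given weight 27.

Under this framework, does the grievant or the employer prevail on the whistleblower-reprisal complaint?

employer

Stage 1 (grievant, the criminal standard, weight is at least 87): (a) 86 < 87 — fails; (b) 99 ≥ 87 — meets.
  Stage 1 not carried; the grievant fails its burden.
The analysis ends at Stage 1; the employer prevails.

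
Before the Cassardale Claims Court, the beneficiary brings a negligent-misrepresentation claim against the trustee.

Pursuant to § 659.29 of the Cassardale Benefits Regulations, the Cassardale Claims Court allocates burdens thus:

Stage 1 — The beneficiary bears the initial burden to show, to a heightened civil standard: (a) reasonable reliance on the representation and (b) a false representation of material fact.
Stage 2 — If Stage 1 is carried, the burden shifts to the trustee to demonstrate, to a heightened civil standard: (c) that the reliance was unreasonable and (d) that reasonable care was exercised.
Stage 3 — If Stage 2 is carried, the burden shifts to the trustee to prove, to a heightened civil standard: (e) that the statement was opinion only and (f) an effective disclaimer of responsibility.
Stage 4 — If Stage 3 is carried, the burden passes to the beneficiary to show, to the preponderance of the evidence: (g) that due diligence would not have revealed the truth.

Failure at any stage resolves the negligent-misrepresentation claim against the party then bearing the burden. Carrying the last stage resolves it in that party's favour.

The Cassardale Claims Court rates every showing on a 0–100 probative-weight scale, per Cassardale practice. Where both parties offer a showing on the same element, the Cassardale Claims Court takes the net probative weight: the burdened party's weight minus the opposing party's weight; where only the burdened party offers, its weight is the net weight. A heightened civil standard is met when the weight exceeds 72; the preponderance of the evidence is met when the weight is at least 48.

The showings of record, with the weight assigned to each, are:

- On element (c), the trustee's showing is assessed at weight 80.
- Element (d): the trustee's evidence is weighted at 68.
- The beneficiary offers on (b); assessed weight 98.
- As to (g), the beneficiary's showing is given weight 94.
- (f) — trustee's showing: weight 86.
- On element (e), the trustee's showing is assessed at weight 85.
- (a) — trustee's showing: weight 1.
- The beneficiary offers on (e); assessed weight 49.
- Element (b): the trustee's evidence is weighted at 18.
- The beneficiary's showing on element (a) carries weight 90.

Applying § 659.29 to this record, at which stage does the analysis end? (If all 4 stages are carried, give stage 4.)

At Stage 1 the beneficiary must meet a heightened civil standard (weight exceeds 72): on (a) the weight is 90 less the opposing 1 gives net 89, > 72, so (a) meets the standard; on (b) the weight is 98 less the opposing 18 gives net 80, which does exceed 72, so (b) meets the standard.
  All elements met. The burden passes to the trustee.
At Stage 2 the trustee must meet a heightened civil standard (weight exceeds 72): on (c) the weight is 80, which does exceed 72, so (c) meets the standard; on (d) the weight is 68, ≤ 72, so (d) does not meet the standard.
  Stage 2 not carried; the trustee fails its burden.
The beneficiary prevails.

stage 2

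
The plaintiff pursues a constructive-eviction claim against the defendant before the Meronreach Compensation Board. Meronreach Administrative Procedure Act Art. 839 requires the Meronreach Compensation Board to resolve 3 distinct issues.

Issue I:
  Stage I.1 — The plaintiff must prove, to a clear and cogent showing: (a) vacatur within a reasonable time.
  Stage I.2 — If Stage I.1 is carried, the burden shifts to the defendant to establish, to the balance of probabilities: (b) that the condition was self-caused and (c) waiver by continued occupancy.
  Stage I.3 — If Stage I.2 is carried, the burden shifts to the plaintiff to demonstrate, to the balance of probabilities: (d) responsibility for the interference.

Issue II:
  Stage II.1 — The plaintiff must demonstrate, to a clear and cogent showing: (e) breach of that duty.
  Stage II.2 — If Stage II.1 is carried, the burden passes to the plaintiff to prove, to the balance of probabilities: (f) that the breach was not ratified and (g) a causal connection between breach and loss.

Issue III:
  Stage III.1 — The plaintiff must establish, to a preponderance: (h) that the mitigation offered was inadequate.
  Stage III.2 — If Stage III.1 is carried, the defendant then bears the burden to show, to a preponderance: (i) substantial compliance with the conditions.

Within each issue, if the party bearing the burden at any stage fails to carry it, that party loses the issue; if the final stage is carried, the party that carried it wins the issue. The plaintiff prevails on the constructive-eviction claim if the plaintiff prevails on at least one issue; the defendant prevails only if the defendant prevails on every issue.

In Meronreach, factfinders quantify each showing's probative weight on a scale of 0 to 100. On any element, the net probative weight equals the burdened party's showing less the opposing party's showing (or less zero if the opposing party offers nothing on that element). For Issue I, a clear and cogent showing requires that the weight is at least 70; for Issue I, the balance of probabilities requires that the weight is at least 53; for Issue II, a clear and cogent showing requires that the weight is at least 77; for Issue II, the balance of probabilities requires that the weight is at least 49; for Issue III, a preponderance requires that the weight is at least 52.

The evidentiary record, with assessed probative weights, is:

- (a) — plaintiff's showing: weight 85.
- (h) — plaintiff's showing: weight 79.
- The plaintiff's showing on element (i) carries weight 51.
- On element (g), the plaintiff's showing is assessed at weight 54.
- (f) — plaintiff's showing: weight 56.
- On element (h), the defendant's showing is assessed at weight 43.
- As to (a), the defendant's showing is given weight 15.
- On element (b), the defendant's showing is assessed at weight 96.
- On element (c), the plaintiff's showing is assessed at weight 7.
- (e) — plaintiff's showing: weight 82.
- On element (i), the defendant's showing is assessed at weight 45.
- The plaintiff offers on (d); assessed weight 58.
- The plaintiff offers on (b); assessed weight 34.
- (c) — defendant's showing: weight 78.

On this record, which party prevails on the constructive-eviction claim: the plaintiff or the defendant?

plaintiff

— Issue I —
At Stage I.1 the plaintiff must meet a clear and cogent showing (weight is at least 70): on (a) the weight is 85 less the opposing 15 gives net 70, ≥ 70, so (a) meets the standard.
  Stage I.1 is satisfied; the onus moves to the defendant.
At Stage I.2 the defendant must meet the balance of probabilities (weight is at least 53): on (b) the weight is 96 less the opposing 34 gives net 62, which does reach 53, so (b) meets the standard; on (c) the weight is 78 less the opposing 7 gives net 71, ≥ 53, so (c) meets the standard.
  The defendant carries Stage I.2; the plaintiff now bears the burden.
At Stage I.3 the plaintiff must meet the balance of probabilities (weight is at least 53): on (d) the weight is 58, which does reach 53, so (d) meets the standard.
  Stage I.3 carried; the final stage is satisfied.
With every stage satisfied, the plaintiff prevails on this issue.
— Issue II —
Stage II.1 (plaintiff, a clear and cogent showing, weight is at least 77): (e) 82 ≥ 77 — meets.
  Stage II.1 is satisfied; the plaintiff continues to bear the burden.
Stage II.2 (plaintiff, the balance of probabilities, weight is at least 49): (f) 56 ≥ 49 — meets; (g) 54 ≥ 49 — meets.
  All elements met at the final stage.
All stages carried — the plaintiff prevails on this issue.
— Issue III —
Stage III.1 (plaintiff, a preponderance, weight is at least 52): (h) net 79−43=36 < 52 — fails.
  Not every element is met, so the plaintiff fails to carry Stage III.1.
The defendant prevails on this issue.
Per-issue: Issue I → plaintiff; Issue II → plaintiff; Issue III → defendant. The plaintiff must prevail on at least one issue; overall, the plaintiff prevails.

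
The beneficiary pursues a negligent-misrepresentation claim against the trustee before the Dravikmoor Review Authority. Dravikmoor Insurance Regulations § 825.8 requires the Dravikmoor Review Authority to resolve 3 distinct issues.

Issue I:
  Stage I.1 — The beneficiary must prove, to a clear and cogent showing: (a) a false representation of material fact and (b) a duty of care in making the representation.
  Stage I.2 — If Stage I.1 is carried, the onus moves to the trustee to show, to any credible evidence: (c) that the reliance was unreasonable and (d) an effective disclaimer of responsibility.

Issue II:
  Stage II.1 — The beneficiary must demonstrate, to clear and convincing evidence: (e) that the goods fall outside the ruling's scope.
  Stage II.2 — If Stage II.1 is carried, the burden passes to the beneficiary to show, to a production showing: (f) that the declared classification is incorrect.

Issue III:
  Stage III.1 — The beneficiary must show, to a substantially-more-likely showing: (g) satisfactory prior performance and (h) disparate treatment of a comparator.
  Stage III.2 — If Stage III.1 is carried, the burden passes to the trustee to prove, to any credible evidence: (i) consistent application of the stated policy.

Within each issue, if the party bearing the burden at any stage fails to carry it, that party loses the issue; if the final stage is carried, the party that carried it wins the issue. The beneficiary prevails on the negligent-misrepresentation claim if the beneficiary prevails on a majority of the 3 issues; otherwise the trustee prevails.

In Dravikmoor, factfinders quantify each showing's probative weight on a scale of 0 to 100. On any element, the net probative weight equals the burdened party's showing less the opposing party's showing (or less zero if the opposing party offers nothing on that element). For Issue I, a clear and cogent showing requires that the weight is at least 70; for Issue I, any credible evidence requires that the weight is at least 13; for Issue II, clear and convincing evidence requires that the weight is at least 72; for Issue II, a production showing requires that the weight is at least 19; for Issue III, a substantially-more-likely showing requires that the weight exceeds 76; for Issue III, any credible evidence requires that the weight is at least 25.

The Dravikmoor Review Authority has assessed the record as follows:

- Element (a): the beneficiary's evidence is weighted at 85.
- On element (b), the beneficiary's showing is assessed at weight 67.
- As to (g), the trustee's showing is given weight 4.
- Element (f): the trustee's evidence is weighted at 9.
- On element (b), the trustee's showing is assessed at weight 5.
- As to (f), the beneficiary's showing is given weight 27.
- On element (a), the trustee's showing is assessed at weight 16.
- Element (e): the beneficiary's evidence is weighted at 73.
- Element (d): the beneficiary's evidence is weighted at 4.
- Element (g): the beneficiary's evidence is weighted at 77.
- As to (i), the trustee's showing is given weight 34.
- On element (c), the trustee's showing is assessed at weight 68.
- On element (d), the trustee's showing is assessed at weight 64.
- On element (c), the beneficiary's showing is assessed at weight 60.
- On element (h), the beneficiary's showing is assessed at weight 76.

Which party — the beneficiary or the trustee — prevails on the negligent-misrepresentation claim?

trustee

— Issue I —
Stage I.1 (beneficiary, a clear and cogent showing, weight is at least 70): (a) net 85−16=69 < 70 — fails; (b) net 67−5=62 < 70 — fails.
  Stage I.1 not carried; the beneficiary fails its burden.
So the trustee prevails on this issue.
— Issue II —
At Stage II.1 the beneficiary must meet clear and convincing evidence (weight is at least 72): on (e) the weight is 73, ≥ 72, so (e) meets the standard.
  Stage II.1 carried; the burden remains with the beneficiary.
At Stage II.2 the beneficiary must meet a production showing (weight is at least 19): on (f) the weight is 27 less the opposing 9 gives net 18, < 19, so (f) does not meet the standard.
  Stage II.2 not carried; the beneficiary fails its burden.
The trustee prevails on this issue.
— Issue III —
Stage III.1 — burden on beneficiary; standard: a substantially-more-likely showing (weight exceeds 76).
    (g): 77 − 4 = 73 ≤ 76 [not met]
    (h): 76 ≤ 76 [not met]
  Stage III.1 not carried; the beneficiary fails its burden.
The trustee prevails on this issue.
Per-issue: Issue I → trustee; Issue II → trustee; Issue III → trustee. The beneficiary must prevail on a majority of issues; overall, the trustee prevails.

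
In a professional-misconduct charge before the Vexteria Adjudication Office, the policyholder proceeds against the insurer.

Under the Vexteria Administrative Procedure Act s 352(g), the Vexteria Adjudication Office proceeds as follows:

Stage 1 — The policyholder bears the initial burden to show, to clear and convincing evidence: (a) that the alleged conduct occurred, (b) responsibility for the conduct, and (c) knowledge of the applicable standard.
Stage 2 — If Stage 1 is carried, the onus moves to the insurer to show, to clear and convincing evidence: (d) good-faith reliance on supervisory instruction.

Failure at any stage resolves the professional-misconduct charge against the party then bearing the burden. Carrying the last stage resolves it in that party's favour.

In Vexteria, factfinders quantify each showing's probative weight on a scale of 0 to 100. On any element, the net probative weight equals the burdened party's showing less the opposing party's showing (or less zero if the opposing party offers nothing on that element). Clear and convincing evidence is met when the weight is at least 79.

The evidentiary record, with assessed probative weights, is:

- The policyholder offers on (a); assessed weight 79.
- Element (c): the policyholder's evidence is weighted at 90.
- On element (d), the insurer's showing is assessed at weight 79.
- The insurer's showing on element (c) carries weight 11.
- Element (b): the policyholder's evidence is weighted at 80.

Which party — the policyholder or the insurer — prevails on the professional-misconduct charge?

Stage 1 — burden on policyholder; standard: clear and convincing evidence (weight is at least 79).
    (a): 79 ≥ 79 [met]
    (b): 80 ≥ 79 [met]
    (c): 90 − 11 = 79 ≥ 79 [met]
  Stage 1 carried; the burden shifts to the insurer.
Stage 2 — burden on insurer; standard: clear and convincing evidence (weight is at least 79).
    (d): 79 ≥ 79 [met]
  The insurer carries the last stage.
With every stage satisfied, the insurer prevails.

insurer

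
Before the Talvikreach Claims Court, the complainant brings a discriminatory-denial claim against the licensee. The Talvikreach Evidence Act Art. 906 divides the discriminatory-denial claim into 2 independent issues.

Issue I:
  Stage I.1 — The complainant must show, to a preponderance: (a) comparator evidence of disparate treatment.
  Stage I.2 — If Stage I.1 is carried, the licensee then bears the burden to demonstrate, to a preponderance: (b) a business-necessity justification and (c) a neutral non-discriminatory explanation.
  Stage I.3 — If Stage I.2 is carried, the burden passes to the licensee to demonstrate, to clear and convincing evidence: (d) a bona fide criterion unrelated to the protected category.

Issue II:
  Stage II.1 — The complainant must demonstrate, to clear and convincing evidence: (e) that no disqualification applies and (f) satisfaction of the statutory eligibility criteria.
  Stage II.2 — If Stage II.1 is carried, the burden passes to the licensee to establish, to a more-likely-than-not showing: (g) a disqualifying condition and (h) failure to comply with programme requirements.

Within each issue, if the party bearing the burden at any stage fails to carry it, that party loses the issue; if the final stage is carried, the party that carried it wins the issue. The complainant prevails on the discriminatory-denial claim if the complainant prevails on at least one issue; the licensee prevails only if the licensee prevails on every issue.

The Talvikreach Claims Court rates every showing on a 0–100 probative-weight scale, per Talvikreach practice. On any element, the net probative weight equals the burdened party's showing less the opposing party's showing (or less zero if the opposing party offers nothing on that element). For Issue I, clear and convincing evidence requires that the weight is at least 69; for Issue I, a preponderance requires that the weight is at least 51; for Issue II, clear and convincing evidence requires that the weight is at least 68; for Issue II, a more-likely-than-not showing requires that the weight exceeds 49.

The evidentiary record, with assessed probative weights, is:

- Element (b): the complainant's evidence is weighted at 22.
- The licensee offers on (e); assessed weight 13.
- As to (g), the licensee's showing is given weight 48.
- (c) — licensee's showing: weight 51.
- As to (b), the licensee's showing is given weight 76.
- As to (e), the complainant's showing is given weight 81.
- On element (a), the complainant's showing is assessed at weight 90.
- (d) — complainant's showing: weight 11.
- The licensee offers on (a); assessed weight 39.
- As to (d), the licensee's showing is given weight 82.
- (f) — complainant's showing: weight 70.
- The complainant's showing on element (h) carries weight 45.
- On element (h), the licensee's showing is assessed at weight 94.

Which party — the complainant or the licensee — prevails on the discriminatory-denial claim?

— Issue I —
At Stage I.1 the complainant must meet a preponderance (weight is at least 51): on (a) the weight is 90 less the opposing 39 gives net 51, ≥ 51, so (a) meets the standard.
  Stage I.1 carried; the burden shifts to the licensee.
At Stage I.2 the licensee must meet a preponderance (weight is at least 51): on (b) the weight is 76 less the opposing 22 gives net 54, which does reach 51, so (b) meets the standard; on (c) the weight is 51, ≥ 51, so (c) meets the standard.
  All elements met. The licensee retains the burden for Stage I.3.
At Stage I.3 the licensee must meet clear and convincing evidence (weight is at least 69): on (d) the weight is 82 less the opposing 11 gives net 71, ≥ 69, so (d) meets the standard.
  The licensee carries the last stage.
Every stage carried; the licensee prevails on this issue.
— Issue II —
Stage II.1 — burden on complainant; standard: clear and convincing evidence (weight is at least 68).
    (e): 81 − 13 = 68 ≥ 68 [met]
    (f): 70 ≥ 68 [met]
  All elements met. The burden passes to the licensee.
Stage II.2 — burden on licensee; standard: a more-likely-than-not showing (weight exceeds 49).
    (g): 48 ≤ 49 [not met]
    (h): 94 − 45 = 49 ≤ 49 [not met]
  Not every element is met, so the licensee fails to carry Stage II.2.
So the complainant prevails on this issue.
Per-issue: Issue I → licensee; Issue II → complainant. The complainant must prevail on at least one issue; overall, the complainant prevails.

complainant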